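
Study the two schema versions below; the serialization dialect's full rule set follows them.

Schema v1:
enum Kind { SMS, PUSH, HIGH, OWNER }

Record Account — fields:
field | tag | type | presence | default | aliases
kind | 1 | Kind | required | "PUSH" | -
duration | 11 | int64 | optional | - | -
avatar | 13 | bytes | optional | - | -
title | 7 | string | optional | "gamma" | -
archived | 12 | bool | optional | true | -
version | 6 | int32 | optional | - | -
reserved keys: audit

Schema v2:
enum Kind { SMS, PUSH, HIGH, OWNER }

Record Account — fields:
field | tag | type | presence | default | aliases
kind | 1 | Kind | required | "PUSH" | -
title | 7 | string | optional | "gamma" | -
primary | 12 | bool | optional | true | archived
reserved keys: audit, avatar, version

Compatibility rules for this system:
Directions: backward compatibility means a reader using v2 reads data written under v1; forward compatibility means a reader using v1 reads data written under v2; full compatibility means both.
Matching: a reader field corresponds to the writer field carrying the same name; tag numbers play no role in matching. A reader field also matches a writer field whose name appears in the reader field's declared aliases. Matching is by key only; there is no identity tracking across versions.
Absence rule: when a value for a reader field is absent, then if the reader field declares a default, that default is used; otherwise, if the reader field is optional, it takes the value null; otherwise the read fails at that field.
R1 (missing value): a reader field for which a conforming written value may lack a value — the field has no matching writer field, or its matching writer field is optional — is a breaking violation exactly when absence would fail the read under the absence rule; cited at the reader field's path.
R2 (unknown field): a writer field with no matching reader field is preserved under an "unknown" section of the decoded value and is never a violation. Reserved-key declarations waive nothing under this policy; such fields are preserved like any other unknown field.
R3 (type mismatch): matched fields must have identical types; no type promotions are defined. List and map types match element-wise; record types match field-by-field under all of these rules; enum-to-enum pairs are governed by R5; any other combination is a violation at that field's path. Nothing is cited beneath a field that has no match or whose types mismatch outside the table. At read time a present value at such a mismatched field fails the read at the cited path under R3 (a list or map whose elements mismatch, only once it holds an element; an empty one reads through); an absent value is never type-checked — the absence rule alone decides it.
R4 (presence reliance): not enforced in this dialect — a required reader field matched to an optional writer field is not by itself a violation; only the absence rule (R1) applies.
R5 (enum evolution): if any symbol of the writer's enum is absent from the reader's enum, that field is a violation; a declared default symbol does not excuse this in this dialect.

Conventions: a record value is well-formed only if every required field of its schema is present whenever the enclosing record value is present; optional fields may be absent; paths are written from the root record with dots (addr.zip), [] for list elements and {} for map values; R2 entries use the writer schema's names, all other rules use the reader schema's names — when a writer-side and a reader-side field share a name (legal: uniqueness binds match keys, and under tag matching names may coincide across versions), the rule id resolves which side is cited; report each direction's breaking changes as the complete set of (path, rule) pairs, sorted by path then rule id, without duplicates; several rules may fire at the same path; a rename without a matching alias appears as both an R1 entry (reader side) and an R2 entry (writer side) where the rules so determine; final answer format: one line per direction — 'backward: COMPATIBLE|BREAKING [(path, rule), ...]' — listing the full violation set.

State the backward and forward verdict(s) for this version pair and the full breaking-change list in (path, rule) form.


backward: COMPATIBLE []; forward: COMPATIBLE []

each type pair in Account: writer, then reader
checking backward for Account: reader v2 against writer v1:
  writer required, Kind -> Kind: reader kind maps from writer kind
  writer optional, string -> string: reader title maps from writer title
  writer optional, bool -> bool: reader primary maps from writer archived
  leftover writer field: duration
  leftover writer field: avatar
  leftover writer field: version
  => backward: COMPATIBLE
checking forward for Account: reader v1 against writer v2:
  writer required, Kind -> Kind: reader kind maps from writer kind
  duration: no writer-side match
  avatar: no writer-side match
  writer optional, string -> string: reader title maps from writer title
  archived: no writer-side match
  version: no writer-side match
  leftover writer field: primary
  => forward: COMPATIBLE


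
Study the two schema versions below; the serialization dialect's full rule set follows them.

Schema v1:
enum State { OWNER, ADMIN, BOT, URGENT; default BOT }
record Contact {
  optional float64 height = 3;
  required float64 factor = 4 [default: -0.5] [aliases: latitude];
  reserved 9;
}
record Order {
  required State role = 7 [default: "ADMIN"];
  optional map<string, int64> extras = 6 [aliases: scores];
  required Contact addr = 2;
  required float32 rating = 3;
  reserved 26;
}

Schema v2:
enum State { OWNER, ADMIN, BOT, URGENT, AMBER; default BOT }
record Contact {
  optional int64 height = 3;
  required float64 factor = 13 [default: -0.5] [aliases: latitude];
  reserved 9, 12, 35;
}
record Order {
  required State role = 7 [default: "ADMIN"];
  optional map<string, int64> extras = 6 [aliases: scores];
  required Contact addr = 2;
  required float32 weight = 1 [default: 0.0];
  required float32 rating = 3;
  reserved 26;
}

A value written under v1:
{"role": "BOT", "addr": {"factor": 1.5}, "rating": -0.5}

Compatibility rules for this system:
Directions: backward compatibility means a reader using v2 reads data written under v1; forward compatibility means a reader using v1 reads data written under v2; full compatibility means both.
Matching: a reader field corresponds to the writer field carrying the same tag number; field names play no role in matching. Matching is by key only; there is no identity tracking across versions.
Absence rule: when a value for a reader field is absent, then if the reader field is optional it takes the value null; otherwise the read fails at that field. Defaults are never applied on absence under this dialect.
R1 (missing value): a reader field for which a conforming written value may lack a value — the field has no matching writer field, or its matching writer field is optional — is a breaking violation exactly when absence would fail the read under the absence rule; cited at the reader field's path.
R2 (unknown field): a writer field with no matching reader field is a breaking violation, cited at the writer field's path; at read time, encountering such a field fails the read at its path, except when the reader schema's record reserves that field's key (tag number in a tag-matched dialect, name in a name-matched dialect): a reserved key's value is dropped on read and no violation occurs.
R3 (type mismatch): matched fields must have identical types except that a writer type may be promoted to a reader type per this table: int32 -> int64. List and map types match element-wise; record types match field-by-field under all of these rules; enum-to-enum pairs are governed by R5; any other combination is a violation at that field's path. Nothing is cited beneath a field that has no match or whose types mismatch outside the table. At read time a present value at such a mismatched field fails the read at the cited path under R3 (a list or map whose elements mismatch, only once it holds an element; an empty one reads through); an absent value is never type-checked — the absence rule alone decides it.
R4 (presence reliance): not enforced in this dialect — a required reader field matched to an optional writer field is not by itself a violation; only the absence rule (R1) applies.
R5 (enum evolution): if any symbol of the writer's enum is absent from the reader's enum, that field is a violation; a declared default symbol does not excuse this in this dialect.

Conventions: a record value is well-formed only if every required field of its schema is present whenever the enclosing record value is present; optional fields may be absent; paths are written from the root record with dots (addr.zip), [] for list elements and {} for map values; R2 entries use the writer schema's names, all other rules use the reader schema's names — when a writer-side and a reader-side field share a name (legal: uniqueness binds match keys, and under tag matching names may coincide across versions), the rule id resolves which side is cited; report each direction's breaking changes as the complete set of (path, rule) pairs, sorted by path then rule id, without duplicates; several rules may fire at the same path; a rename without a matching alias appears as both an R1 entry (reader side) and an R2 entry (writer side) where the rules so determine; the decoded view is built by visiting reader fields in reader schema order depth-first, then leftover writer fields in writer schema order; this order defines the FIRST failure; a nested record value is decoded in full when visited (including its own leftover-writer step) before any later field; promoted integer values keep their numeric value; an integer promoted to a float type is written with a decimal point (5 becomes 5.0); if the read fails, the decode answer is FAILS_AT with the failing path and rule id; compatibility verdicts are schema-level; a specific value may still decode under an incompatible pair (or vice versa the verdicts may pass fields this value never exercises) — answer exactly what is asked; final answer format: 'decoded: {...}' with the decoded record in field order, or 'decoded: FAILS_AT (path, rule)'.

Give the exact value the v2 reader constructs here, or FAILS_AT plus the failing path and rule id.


each type pair in Order: writer, then reader
migrating the Order value to v2:
  role := "BOT"
  extras := null (not supplied -> null)
  addr.height := null (not supplied -> null)
  read fails at addr.factor under R1 (no fill)
  => FAILS_AT (addr.factor, R1)
diffs on Order not affecting the asked answer:
  added field weight to record Order: required float32, tag 1, default 0.0 (in v2 it sits immediately before rating) -> changes Order's schema-level verdicts only — the decode of this value is the same
  enum State (field role in record Order): symbol AMBER added -> changes Order's schema-level verdicts only — the decode of this value is the same
  field height in record Contact: type float64 changed to int64 -> changes Order's schema-level verdicts only — the decode of this value is the same

decoded: FAILS_AT (addr.factor, R1)


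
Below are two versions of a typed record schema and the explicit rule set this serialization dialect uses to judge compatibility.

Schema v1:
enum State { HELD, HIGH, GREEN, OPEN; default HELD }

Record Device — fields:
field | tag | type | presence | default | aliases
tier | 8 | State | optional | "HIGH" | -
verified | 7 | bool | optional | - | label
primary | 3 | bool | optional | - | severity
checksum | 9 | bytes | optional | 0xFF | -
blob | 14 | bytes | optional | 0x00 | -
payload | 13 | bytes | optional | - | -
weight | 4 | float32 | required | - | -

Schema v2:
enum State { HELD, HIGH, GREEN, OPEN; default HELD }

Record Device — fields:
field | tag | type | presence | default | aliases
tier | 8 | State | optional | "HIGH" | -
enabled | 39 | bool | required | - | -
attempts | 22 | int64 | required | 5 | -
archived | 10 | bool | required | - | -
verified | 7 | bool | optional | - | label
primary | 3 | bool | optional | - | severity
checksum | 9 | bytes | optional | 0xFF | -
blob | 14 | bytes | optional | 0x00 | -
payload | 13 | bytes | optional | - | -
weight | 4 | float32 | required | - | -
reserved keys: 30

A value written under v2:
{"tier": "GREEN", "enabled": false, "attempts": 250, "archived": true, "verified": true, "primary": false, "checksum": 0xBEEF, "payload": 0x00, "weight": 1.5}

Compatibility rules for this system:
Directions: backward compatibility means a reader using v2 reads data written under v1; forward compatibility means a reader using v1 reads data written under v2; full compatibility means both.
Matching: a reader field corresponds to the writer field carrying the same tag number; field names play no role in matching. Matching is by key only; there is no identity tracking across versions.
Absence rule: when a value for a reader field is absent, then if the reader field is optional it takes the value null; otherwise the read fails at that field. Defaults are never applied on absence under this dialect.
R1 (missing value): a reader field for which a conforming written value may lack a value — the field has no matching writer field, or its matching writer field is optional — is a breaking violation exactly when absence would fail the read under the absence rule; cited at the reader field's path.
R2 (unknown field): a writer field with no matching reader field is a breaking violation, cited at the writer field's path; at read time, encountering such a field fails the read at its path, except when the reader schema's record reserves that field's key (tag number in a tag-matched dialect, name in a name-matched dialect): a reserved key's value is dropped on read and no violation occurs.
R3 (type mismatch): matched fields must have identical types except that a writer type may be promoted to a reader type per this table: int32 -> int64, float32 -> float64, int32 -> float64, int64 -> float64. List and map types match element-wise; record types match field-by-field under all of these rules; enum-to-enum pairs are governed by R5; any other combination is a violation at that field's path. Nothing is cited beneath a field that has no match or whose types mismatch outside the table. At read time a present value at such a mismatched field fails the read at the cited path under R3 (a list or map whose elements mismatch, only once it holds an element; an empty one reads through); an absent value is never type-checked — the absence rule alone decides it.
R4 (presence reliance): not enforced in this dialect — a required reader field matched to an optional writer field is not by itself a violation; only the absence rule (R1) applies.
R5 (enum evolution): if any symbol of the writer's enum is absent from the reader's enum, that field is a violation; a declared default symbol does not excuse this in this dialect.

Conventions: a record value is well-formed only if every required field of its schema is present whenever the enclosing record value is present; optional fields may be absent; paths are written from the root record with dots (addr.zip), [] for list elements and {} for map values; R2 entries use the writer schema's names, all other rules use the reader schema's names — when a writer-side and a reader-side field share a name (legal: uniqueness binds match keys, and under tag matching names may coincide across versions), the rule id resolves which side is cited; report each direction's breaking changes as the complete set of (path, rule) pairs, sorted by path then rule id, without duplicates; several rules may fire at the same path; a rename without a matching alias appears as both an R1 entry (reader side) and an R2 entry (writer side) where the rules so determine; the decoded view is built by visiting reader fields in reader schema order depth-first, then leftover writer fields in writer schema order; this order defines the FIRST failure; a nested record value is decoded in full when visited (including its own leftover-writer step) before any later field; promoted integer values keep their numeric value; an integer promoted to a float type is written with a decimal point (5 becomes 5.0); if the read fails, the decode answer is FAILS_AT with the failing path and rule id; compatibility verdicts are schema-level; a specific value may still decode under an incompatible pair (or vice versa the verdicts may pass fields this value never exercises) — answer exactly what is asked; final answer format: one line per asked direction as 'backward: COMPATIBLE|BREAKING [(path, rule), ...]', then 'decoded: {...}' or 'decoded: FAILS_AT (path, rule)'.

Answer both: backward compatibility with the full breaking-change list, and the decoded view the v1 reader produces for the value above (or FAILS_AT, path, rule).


backward: BREAKING [(archived, R1), (attempts, R1), (enabled, R1)]; decoded: FAILS_AT (enabled, R2)

arrows below run writer -> reader for Device
backward pass over Device, reader schema v2, writer schema v1:
  tier: paired with writer tier (State -> State; writer optional)
  enabled: no writer-side match
  attempts: no writer-side match
  archived: no writer-side match
  verified: paired with writer verified (bool -> bool; writer optional)
  primary: paired with writer primary (bool -> bool; writer optional)
  checksum: paired with writer checksum (bytes -> bytes; writer optional)
  blob: paired with writer blob (bytes -> bytes; writer optional)
  payload: paired with writer payload (bytes -> bytes; writer optional)
  weight: paired with writer weight (float32 -> float32; writer required)
  rule R1 violated at archived
  rule R1 violated at attempts
  rule R1 violated at enabled
  backward on Device therefore BREAKING (3)
decode walk for Device under reader schema v1:
  tier := "GREEN"
  verified := true
  primary := false
  checksum := 0xBEEF
  blob := null (not supplied -> null)
  payload := 0x00
  weight := 1.5
  read fails at enabled under R2 (unknown field)
  => FAILS_AT (enabled, R2)


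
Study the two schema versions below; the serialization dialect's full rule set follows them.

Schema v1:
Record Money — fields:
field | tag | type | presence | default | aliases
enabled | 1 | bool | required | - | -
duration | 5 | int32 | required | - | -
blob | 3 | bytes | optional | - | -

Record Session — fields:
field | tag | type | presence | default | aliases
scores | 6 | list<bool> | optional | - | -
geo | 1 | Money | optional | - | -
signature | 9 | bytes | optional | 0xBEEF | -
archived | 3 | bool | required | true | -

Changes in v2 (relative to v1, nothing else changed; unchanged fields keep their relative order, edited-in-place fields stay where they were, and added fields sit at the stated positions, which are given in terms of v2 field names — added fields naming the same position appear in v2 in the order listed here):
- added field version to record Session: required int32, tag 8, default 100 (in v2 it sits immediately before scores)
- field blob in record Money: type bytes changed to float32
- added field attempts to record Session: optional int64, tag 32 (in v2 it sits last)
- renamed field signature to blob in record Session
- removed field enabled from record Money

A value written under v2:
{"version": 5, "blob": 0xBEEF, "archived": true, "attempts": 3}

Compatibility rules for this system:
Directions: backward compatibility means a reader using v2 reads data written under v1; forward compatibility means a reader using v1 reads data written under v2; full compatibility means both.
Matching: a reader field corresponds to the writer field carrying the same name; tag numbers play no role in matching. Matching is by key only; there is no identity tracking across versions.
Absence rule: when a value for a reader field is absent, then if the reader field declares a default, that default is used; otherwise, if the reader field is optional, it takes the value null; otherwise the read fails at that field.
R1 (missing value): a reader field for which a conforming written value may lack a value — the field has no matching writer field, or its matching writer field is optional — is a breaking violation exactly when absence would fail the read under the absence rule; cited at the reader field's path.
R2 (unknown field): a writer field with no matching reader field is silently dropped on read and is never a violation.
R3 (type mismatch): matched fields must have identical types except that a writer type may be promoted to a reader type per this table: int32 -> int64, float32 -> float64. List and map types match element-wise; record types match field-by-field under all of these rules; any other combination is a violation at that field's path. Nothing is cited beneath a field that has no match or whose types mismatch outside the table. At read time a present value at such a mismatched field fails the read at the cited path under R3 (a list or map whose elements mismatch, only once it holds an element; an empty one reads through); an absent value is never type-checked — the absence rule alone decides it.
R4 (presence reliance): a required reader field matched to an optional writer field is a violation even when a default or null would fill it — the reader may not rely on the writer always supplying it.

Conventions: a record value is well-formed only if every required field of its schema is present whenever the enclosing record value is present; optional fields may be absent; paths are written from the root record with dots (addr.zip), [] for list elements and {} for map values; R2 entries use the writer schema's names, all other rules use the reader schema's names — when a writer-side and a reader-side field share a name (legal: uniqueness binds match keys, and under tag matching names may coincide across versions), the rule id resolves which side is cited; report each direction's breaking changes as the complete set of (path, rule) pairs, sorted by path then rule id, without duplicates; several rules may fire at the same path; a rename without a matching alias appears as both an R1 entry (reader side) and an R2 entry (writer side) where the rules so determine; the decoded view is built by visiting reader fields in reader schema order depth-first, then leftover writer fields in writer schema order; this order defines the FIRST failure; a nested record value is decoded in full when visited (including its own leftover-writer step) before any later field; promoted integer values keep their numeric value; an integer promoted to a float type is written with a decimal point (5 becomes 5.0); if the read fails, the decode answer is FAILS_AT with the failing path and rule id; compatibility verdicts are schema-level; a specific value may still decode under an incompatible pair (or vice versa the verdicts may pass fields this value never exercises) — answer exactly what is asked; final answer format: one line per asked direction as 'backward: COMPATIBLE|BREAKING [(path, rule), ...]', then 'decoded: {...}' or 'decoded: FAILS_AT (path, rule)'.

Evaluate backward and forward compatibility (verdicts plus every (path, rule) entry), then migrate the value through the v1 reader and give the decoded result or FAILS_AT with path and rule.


backward: BREAKING [(geo.blob, R3)]; forward: BREAKING [(geo.blob, R3), (geo.enabled, R1)]; decoded: {"scores": null, "geo": null, "signature": 0xBEEF, "archived": true}

the writer's type comes first in each Session pair
backward pass over Session, reader schema v2, writer schema v1:
  no writer field matches reader version
  list<bool> -> list<bool>, writer optional: scores aligns to scores
  Money -> Money, writer optional: geo aligns to geo
  no writer field matches reader blob
  bool -> bool, writer required: archived aligns to archived
  no writer field matches reader attempts
  signature (writer side), unknown to reader
  int32 -> int32, writer required: geo.duration aligns to geo.duration
  bytes -> float32, writer optional: geo.blob aligns to geo.blob
  geo.enabled (writer side), unknown to reader
  R3 fires at geo.blob
  => backward: BREAKING (1)
forward pass over Session, reader schema v1, writer schema v2:
  list<bool> -> list<bool>, writer optional: scores aligns to scores
  Money -> Money, writer optional: geo aligns to geo
  no writer field matches reader signature
  bool -> bool, writer required: archived aligns to archived
  version (writer side), unknown to reader
  blob (writer side), unknown to reader
  attempts (writer side), unknown to reader
  no writer field matches reader geo.enabled
  int32 -> int32, writer required: geo.duration aligns to geo.duration
  float32 -> bytes, writer optional: geo.blob aligns to geo.blob
  R3 fires at geo.blob
  R1 fires at geo.enabled
  => forward: BREAKING (2)
migrating the Session value to v1:
  scores := null (missing; optional => null)
  geo := null (missing; optional => null)
  signature := 0xBEEF (missing; default applied)
  archived := true
  writer version: no reader field; dropped
  writer blob: no reader field; dropped
  writer attempts: no reader field; dropped
  => decoded: {"scores": null, "geo": null, "signature": 0xBEEF, "archived": true}


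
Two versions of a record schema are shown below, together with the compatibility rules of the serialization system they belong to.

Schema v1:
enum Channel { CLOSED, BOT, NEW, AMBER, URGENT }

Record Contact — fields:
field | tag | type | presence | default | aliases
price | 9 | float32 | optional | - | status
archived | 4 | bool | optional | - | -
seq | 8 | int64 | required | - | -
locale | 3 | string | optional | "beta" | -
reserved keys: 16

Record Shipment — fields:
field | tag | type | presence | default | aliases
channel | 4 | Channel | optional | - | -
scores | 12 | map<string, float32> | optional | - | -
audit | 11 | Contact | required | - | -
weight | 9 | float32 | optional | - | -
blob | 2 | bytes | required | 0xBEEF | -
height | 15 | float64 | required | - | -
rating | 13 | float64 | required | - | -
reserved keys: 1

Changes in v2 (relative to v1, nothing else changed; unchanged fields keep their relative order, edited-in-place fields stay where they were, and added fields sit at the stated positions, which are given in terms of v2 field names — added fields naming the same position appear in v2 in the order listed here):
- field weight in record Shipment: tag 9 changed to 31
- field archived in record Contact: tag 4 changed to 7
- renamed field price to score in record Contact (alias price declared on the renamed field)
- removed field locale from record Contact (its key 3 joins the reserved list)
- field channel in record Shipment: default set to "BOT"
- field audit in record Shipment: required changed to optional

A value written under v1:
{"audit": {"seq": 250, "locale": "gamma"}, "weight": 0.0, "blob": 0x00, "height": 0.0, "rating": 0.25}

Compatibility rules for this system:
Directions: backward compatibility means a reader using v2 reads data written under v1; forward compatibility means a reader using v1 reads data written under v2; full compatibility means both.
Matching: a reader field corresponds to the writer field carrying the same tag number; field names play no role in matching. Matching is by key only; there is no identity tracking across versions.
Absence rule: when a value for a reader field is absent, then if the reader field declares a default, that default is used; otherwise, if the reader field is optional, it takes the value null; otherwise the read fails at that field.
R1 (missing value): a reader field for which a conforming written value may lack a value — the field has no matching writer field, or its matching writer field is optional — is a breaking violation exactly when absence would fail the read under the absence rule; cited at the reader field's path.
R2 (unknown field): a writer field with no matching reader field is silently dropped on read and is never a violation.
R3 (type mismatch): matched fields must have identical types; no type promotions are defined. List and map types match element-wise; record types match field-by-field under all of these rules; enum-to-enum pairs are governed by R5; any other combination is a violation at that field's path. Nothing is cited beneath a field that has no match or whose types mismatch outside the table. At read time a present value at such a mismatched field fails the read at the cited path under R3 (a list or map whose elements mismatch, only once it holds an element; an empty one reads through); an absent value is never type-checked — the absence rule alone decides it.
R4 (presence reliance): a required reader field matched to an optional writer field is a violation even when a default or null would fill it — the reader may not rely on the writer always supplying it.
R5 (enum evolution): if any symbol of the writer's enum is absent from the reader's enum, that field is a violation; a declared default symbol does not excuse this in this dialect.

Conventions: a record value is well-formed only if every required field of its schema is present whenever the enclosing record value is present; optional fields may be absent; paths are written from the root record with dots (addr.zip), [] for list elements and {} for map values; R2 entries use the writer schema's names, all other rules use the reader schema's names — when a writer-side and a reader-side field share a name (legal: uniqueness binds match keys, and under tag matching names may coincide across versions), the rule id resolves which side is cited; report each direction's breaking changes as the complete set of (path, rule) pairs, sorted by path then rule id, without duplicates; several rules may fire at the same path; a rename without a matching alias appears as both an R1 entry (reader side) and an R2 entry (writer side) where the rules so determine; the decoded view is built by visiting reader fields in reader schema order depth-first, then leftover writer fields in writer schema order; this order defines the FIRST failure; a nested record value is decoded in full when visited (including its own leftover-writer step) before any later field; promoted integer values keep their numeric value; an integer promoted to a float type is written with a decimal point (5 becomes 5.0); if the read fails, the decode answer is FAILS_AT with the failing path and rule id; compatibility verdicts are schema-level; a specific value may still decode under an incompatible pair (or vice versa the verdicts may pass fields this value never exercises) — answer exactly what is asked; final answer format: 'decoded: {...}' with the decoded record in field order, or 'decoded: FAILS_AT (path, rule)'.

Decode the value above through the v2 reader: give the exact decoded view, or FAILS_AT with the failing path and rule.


arrows below run writer -> reader for Shipment
decode walk for Shipment under reader schema v2:
  channel := "BOT" (no value, default fills)
  scores := null (not supplied -> null)
  audit.score := null (not supplied -> null)
  audit.archived := null (not supplied -> null)
  audit.seq := 250
  writer audit.locale: unmatched, discarded
  weight := null (not supplied -> null)
  blob := 0x00
  height := 0.0
  rating := 0.25
  writer weight: unmatched, discarded
  => decoded: {"channel": "BOT", "scores": null, "audit": {"score": null, "archived": null, "seq": 250}, "weight": null, "blob": 0x00, "height": 0.0, "rating": 0.25}
the rest of the Shipment diff is inert for this question:
  field archived in record Contact: tag 4 changed to 7 -> triggers nothing under the printed rules; the Shipment answer is the same either way
  field audit in record Shipment: required changed to optional -> changes Shipment's schema-level verdicts only — the decode of this value is the same

decoded: {"channel": "BOT", "scores": null, "audit": {"score": null, "archived": null, "seq": 250}, "weight": null, "blob": 0x00, "height": 0.0, "rating": 0.25}


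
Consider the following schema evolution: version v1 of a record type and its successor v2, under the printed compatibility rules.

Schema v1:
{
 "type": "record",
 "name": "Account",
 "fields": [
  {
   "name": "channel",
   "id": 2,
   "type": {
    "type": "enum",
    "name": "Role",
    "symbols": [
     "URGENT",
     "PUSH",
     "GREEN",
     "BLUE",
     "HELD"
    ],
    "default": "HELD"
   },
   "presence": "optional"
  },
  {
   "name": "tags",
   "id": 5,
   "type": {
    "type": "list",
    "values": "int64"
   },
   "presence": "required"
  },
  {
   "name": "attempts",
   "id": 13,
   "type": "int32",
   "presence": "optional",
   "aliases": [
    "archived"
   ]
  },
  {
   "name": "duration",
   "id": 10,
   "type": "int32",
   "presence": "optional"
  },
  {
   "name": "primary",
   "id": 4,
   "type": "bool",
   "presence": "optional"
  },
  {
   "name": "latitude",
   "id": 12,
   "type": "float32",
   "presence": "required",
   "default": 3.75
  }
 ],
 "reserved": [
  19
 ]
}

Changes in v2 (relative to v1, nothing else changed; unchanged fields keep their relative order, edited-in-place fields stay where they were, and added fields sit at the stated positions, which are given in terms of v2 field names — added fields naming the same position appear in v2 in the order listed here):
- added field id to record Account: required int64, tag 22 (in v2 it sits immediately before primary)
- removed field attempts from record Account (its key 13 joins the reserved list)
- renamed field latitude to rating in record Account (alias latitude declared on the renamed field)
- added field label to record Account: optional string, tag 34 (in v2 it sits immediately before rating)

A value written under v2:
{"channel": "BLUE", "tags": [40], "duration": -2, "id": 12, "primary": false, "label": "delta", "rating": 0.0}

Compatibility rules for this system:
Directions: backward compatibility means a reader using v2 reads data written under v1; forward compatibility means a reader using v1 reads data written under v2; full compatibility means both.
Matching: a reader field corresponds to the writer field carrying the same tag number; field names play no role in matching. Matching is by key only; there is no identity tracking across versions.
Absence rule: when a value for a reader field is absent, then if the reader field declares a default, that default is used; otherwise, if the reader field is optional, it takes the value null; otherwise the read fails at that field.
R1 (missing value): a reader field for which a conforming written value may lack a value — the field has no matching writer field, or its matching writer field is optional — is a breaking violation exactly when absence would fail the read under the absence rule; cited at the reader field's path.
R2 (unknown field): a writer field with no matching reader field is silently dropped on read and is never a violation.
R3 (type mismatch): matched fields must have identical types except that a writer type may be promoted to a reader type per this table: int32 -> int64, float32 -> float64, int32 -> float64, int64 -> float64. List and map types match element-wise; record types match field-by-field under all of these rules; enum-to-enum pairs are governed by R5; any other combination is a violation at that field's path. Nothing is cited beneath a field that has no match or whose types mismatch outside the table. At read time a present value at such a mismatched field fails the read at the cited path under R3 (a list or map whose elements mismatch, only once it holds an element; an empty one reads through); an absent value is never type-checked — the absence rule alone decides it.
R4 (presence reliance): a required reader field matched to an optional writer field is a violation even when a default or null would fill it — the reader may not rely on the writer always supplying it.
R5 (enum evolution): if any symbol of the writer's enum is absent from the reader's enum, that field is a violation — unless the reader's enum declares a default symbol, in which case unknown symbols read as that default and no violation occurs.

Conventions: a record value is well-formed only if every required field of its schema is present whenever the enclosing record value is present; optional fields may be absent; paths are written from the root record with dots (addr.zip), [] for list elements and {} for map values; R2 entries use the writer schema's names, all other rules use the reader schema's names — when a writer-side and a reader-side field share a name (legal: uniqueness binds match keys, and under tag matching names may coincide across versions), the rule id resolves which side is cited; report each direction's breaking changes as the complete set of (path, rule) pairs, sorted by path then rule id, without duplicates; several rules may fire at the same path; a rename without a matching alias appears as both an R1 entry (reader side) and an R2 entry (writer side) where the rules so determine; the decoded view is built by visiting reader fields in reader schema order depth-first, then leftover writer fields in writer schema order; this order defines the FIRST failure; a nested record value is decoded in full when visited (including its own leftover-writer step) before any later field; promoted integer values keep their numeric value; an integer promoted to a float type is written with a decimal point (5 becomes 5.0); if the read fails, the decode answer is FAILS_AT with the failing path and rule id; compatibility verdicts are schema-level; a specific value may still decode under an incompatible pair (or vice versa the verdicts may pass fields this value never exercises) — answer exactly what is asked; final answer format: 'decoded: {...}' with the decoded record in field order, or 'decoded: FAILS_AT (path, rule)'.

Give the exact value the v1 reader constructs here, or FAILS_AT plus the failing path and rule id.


decoded: {"channel": "BLUE", "tags": [40], "attempts": null, "duration": -2, "primary": false, "latitude": 0.0}

the writer's type comes first in each Account pair
decode (reader v1):
  channel := "BLUE"
  tags := [40]
  attempts := null (absent, optional -> null)
  duration := -2
  primary := false
  latitude := 0.0 (from writer rating)
  writer id: unknown -> dropped
  writer label: unknown -> dropped
  => decoded: {"channel": "BLUE", "tags": [40], "attempts": null, "duration": -2, "primary": false, "latitude": 0.0}
the other Account changes do not affect what is asked:
  added field id to record Account: required int64, tag 22 (in v2 it sits immediately before primary) -> matters for Account compatibility verdicts, not for this value's decode
  removed field attempts from record Account (its key 13 joins the reserved list) -> triggers nothing under the printed rules; the Account answer is the same either way
  renamed field latitude to rating in record Account (alias latitude declared on the renamed field) -> triggers nothing under the printed rules; the Account answer is the same either way
  added field label to record Account: optional string, tag 34 (in v2 it sits immediately before rating) -> triggers nothing under the printed rules; the Account answer is the same either way


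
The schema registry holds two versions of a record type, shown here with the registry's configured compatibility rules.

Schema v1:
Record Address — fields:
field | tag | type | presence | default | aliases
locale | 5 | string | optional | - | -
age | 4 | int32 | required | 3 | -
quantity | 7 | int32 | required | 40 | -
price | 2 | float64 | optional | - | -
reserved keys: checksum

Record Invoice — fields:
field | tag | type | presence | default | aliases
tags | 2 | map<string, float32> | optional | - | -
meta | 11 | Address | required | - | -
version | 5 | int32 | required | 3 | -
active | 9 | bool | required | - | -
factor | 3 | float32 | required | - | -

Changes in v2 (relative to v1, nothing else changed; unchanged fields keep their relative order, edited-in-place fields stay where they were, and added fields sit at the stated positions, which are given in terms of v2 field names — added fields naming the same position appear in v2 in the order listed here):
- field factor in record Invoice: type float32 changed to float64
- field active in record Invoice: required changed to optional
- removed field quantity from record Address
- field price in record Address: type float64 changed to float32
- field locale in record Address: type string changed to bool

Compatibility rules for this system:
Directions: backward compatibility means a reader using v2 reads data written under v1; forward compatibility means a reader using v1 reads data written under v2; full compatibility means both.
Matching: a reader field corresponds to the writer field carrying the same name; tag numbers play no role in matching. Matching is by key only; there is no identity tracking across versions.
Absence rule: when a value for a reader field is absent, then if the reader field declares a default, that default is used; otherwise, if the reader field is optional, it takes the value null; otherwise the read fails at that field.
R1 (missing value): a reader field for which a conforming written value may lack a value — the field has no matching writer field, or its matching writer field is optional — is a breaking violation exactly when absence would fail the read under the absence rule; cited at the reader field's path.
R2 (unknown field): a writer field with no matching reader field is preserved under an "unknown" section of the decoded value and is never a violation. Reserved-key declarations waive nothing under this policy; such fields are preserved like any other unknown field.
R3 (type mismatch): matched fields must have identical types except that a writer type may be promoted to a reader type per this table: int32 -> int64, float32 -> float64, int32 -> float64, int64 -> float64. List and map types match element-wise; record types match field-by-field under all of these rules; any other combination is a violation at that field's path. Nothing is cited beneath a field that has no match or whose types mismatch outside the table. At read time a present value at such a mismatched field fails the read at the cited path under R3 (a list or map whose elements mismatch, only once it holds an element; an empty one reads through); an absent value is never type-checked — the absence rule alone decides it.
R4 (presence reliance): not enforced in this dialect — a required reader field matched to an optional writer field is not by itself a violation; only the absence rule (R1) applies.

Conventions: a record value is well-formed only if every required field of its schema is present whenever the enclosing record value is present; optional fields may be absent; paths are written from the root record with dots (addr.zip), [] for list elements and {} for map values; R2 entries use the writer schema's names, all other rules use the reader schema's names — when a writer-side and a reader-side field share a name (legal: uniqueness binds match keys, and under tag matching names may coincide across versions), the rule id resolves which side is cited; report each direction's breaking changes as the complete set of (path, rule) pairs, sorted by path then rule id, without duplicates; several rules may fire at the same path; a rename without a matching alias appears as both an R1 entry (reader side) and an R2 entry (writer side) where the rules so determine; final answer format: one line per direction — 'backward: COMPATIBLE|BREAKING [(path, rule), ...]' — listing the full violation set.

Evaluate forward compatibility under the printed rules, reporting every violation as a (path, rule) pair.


each type pair in Invoice: writer, then reader
forward for Invoice (reader v1, writer v2):
  writer optional, map<string, float32> -> map<string, float32>: reader tags maps from writer tags
  writer required, Address -> Address: reader meta maps from writer meta
  writer required, int32 -> int32: reader version maps from writer version
  writer optional, bool -> bool: reader active maps from writer active
  writer required, float64 -> float32: reader factor maps from writer factor
  writer optional, bool -> string: reader meta.locale maps from writer meta.locale
  writer required, int32 -> int32: reader meta.age maps from writer meta.age
  no writer field matches reader meta.quantity
  writer optional, float32 -> float64: reader meta.price maps from writer meta.price
  violation R1 at active
  violation R3 at factor
  violation R3 at meta.locale
  forward on Invoice therefore BREAKING (3)
diffs on Invoice not affecting the asked answer:
  removed field quantity from record Address -> fires no rule on Invoice, leaving the asked answer as it is
  field price in record Address: type float64 changed to float32 -> affects backward compatibility only, which is not asked

forward: BREAKING [(active, R1), (factor, R3), (meta.locale, R3)]
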